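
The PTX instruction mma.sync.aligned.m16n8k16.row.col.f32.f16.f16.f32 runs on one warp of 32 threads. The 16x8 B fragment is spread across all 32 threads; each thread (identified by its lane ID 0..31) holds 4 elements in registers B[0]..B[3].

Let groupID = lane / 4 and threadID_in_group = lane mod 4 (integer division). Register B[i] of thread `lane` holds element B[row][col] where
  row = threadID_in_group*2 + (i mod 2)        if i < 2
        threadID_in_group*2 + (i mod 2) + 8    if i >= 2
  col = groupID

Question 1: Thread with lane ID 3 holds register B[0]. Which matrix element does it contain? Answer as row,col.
6,0

lane 3->3/4=0, 3 mod 4=3
i=0  r:2·3+0+0->6  c:0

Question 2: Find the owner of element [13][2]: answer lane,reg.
10,3

c=2→G=2  r=13→rhi=1,T=2,p=1
L=2*4+2=10  i=1*2+1=3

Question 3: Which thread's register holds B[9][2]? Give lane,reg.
c=2→G=2  r=9→rhi=1,T=0,p=1
L=2*4+0=8  i=1*2+1=3

8,3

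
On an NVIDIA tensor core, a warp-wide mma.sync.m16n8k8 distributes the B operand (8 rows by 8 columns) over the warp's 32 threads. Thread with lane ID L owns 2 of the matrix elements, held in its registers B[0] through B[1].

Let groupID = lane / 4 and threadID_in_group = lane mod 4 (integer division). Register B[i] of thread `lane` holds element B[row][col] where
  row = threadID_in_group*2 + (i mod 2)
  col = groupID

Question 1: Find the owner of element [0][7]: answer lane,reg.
c: 7->gid=7  r: 0->tid=0,i&1=0
L=7*4+0=28  i=0=0

28,0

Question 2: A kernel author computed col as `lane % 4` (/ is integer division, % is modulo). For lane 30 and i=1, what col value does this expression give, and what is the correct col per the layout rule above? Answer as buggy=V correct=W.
`lane % 4`[30,1]→2
30: G=7,T=2
[1] (2*2+1,7) = (5,7)
col: 2 vs 7

buggy=2 correct=7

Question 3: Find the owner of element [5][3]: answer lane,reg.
14,1

c:3=>grp=3  r:5=>tig=2,lo=1
L=3*4+2=14  i=1=1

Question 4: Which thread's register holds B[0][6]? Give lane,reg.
c: 6->gid=6  r: 0->tid=0,i&1=0
L=6*4+0=24  i=0=0

24,0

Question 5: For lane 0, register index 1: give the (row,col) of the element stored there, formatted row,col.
lane 0→0/4=0, 0 mod 4=0
i=1  r:2·0+1→1  c:0

1,0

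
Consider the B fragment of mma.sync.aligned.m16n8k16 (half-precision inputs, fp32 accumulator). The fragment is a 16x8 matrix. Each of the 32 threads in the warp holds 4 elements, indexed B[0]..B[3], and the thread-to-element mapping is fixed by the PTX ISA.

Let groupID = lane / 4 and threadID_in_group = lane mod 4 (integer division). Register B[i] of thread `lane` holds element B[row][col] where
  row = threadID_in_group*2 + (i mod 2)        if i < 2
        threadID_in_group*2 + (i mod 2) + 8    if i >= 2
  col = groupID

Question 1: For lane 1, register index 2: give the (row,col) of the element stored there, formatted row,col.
lane 1: G=0 (1/4), T=1 (1%4)
i=2: r=1*2+0+8=10, c=G=0

10,0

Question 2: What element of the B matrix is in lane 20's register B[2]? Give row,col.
lane 20->20/4=5, 20 mod 4=0
i=2  r:2·0+0+8->8  c:5

8,5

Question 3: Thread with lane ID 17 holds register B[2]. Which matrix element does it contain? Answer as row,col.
10,4

17: gr=4,th=1
[2] (1*2+0+8,4) = (10,4)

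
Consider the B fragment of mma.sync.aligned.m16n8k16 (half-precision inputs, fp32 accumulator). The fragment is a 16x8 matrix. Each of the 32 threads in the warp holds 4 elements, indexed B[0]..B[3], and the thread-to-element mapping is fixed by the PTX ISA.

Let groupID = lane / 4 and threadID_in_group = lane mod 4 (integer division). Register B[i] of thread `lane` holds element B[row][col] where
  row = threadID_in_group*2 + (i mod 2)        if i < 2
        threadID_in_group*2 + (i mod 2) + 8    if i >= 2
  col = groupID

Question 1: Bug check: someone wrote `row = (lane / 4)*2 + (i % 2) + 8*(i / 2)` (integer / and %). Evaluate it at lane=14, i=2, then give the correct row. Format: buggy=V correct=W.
`(lane / 4)*2 + (i % 2) + 8*(i / 2)`[14,2]->14
L=14->gid=14>>2=3, tid=14&3=2
[2]->row 2·2+0+8=12  col gid=3
row: 14 vs 12

buggy=14 correct=12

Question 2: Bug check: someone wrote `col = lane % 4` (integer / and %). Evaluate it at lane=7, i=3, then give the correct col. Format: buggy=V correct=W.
buggy=3 correct=1

`lane % 4`[7,3]->3
lane 7->7/4=1, 7 mod 4=3
i=3  r:2·3+1+8->15  c:1
col: 3 vs 1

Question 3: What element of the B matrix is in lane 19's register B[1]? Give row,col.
7,4

L=19→G=19>>2=4, T=19&3=3
[1]→row 3·2+1+0=7  col G=4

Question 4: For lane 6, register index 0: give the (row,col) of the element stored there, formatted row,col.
4,1

6: gr=1,th=2
[0] (2*2+0+0,1) = (4,1)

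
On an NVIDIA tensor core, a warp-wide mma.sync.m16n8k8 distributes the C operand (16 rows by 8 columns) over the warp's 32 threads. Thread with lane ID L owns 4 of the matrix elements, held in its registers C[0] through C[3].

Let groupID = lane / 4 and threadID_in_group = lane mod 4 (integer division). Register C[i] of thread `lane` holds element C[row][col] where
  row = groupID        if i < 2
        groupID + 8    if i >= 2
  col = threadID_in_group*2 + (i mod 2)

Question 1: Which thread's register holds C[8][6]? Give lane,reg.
r=8⇒gr=0,Rb=1  c=6⇒th=3,odd=0
L=0*4+3=3  i=1*2+0=2

3,2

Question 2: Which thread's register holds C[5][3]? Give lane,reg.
r: 5->gid=5,r8=0  c: 3->tid=1,i&1=1
L=5*4+1=21  i=0*2+1=1

21,1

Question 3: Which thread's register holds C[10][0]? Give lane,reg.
8,2

r:10=>grp=2,rB=1  c:0=>tig=0,lo=0
L=2*4+0=8  i=1*2+0=2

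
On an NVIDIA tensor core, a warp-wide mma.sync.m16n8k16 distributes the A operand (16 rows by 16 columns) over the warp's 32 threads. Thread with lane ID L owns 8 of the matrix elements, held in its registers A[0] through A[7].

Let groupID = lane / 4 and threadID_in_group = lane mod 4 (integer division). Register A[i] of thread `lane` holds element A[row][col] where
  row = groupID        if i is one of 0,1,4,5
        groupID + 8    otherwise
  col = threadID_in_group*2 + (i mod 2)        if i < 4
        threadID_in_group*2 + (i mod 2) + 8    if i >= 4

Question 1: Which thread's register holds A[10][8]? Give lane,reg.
r:10=>grp=2,rB=1  c:8=>cB=1,tig=0,lo=0
L=2*4+0=8  i=1*4+1*2+0=6

8,6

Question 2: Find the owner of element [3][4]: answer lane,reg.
r:3=>grp=3,rB=0  c:4=>cB=0,tig=2,lo=0
L=3*4+2=14  i=0*4+0*2+0=0

14,0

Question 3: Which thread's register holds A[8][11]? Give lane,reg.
r=8⇒gr=0,Rb=1  c=11⇒Cb=1,th=1,odd=1
L=0*4+1=1  i=1*4+1*2+1=7

1,7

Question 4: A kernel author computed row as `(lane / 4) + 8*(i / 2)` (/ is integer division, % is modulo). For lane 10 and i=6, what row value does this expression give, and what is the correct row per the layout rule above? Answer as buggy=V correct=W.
`(lane / 4) + 8*(i / 2)`[10,6]⇒26
lane 10: gr=2 (10/4), th=2 (10%4)
i=6: r=2+8=10, c=2*2+0+8=12
row: 26 vs 10

buggy=26 correct=10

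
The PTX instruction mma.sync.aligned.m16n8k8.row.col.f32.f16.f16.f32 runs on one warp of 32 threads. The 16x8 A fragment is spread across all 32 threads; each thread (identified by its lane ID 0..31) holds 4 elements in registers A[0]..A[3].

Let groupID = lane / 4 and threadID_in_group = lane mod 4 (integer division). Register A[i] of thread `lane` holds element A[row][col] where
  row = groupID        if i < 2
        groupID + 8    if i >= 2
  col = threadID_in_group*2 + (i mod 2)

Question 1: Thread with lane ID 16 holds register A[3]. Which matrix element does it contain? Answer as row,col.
12,1

lane 16: gid=4 (16/4), tid=0 (16%4)
i=3: r=4+8=12, c=0*2+1=1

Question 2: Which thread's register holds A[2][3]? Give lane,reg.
r=2⇒gr=2,Rb=0  c=3⇒th=1,odd=1
L=2*4+1=9  i=0*2+1=1

9,1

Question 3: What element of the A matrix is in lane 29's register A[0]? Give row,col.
7,2

29: g=7,t=1
[0] (7+0,1*2+0) = (7,2)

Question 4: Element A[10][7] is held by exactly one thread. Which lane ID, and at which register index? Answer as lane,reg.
r=10->g=2,rb=1  c=7->t=3,b0=1
L=2*4+3=11  i=1*2+1=3

11,3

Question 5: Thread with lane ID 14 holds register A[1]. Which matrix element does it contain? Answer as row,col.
3,5

L=14⇒gr=14>>2=3, th=14&3=2
[1]⇒row 3+0=3  col 2·2+1=5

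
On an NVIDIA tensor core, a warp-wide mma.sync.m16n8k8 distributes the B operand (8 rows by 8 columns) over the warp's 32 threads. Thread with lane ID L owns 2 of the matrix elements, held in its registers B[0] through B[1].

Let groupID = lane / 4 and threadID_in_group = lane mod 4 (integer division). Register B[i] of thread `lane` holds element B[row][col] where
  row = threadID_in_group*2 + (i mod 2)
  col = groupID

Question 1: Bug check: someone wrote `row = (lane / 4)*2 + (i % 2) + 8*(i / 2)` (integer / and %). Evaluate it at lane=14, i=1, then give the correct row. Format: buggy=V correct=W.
buggy=7 correct=5

`(lane / 4)*2 + (i % 2) + 8*(i / 2)`[14,1]->7
lane 14->14/4=3, 14 mod 4=2
i=1  r:2·2+1->5  c:3
row: 7 vs 5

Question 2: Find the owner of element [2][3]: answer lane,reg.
13,0

c:3=>grp=3  r:2=>tig=1,lo=0
L=3*4+1=13  i=0=0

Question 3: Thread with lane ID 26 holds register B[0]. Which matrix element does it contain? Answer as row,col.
lane 26->26/4=6, 26 mod 4=2
i=0  r:2·2+0->4  c:6

4,6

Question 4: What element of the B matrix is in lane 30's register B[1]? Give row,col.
5,7

L=30=>grp=30>>2=7, tig=30&3=2
[1]=>row 2·2+1=5  col grp=7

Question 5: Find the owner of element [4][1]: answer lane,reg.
c=1⇒gr=1  r=4⇒th=2,odd=0
L=1*4+2=6  i=0=0

6,0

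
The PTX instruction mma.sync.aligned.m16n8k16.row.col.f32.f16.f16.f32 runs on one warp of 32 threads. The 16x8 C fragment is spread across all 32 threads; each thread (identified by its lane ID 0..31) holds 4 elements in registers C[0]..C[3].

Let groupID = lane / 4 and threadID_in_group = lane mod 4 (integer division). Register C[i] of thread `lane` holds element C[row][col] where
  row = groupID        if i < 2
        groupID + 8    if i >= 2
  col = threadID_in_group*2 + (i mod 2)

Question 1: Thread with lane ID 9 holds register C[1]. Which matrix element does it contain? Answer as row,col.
2,3

L=9=>grp=9>>2=2, tig=9&3=1
[1]=>row 2+0=2  col 1·2+1=3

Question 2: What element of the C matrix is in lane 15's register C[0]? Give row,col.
3,6

lane 15⇒15/4=3, 15 mod 4=3
i=0  r:3+0⇒3  c:2·3+0⇒6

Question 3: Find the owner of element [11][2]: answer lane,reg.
r: 11->gid=3,r8=1  c: 2->tid=1,i&1=0
L=3*4+1=13  i=1*2+0=2

13,2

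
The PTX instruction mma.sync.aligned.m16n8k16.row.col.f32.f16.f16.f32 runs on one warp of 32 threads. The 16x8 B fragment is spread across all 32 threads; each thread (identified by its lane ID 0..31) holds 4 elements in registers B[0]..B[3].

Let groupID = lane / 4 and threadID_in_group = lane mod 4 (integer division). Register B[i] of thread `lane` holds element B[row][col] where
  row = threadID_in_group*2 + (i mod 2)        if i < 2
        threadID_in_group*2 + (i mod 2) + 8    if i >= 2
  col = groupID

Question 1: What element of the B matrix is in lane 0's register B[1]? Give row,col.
0: G=0,T=0
[1] (0*2+1+0,0) = (1,0)

1,0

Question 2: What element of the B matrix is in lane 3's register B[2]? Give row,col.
14,0

L=3=>grp=3>>2=0, tig=3&3=3
[2]=>row 3·2+0+8=14  col grp=0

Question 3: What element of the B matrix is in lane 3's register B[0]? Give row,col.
6,0

lane 3→3/4=0, 3 mod 4=3
i=0  r:2·3+0+0→6  c:0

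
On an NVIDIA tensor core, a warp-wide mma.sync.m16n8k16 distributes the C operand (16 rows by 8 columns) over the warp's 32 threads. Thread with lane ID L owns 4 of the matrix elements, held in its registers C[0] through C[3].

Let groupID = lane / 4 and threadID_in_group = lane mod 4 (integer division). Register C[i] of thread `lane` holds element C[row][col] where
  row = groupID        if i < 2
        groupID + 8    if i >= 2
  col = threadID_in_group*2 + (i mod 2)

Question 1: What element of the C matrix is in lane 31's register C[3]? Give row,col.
15,7

lane 31->31/4=7, 31 mod 4=3
i=3  r:7+8->15  c:2·3+1->7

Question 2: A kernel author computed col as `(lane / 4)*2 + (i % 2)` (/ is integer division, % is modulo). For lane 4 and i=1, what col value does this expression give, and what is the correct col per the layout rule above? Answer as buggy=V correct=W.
buggy=3 correct=1

`(lane / 4)*2 + (i % 2)`[4,1]->3
lane 4: gid=1 (4/4), tid=0 (4%4)
i=1: r=1+0=1, c=0*2+1=1
col: 3 vs 1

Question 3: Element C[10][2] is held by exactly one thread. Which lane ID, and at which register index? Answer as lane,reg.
r=10→G=2,rhi=1  c=2→T=1,p=0
L=2*4+1=9  i=1*2+0=2

9,2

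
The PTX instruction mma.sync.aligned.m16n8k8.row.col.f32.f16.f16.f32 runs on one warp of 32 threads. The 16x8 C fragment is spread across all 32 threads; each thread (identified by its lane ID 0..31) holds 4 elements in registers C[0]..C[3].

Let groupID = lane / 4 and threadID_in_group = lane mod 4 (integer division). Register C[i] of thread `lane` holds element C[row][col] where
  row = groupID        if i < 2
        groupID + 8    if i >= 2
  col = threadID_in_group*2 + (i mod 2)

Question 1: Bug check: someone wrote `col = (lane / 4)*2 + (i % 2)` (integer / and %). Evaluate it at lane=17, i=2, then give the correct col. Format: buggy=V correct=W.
buggy=8 correct=2

`(lane / 4)*2 + (i % 2)`[17,2]⇒8
lane 17⇒17/4=4, 17 mod 4=1
i=2  r:4+8⇒12  c:2·1+0⇒2
col: 8 vs 2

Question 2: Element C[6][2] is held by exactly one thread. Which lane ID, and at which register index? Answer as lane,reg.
25,0

r=6→G=6,rhi=0  c=2→T=1,p=0
L=6*4+1=25  i=0*2+0=0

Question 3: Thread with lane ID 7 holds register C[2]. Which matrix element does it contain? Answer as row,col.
9,6

lane 7→7/4=1, 7 mod 4=3
i=2  r:1+8→9  c:2·3+0→6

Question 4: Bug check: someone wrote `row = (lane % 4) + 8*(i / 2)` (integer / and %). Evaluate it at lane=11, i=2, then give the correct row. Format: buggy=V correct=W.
`(lane % 4) + 8*(i / 2)`[11,2]->11
lane 11->11/4=2, 11 mod 4=3
i=2  r:2+8->10  c:2·3+0->6
row: 11 vs 10

buggy=11 correct=10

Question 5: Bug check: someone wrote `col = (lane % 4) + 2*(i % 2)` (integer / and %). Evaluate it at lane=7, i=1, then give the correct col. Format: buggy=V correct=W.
buggy=5 correct=7

`(lane % 4) + 2*(i % 2)`[7,1]→5
lane 7: G=1 (7/4), T=3 (7%4)
i=1: r=1+0=1, c=3*2+1=7
col: 5 vs 7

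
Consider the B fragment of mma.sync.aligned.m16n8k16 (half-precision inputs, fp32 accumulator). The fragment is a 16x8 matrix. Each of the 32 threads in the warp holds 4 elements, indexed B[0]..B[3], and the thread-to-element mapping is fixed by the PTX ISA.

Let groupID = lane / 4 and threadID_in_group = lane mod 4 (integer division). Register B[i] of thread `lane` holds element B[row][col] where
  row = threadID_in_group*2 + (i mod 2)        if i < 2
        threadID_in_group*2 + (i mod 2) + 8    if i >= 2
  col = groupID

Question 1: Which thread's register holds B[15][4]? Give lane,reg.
c=4->g=4  r=15->rb=1,t=3,b0=1
L=4*4+3=19  i=1*2+1=3

19,3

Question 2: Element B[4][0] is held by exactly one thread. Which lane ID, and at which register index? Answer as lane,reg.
2,0

c=0->g=0  r=4->rb=0,t=2,b0=0
L=0*4+2=2  i=0*2+0=0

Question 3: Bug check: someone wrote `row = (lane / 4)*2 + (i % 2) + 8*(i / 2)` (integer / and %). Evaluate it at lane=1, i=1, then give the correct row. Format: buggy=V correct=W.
`(lane / 4)*2 + (i % 2) + 8*(i / 2)`[1,1]⇒1
lane 1⇒1/4=0, 1 mod 4=1
i=1  r:2·1+1+0⇒3  c:0
row: 1 vs 3

buggy=1 correct=3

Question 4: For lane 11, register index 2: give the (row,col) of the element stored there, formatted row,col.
L=11->gid=11>>2=2, tid=11&3=3
[2]->row 3·2+0+8=14  col gid=2

14,2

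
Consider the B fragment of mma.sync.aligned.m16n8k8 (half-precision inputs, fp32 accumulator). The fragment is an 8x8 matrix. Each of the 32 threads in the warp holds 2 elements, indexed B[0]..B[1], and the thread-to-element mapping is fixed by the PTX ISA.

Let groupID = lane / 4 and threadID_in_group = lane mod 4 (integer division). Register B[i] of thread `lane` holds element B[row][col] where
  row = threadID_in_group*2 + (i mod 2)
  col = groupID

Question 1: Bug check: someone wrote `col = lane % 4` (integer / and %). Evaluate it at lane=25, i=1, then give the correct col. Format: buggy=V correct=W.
`lane % 4`[25,1]=>1
L=25=>grp=25>>2=6, tig=25&3=1
[1]=>row 1·2+1=3  col grp=6
col: 1 vs 6

buggy=1 correct=6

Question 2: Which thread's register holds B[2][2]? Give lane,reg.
9,0

c=2→G=2  r=2→T=1,p=0
L=2*4+1=9  i=0=0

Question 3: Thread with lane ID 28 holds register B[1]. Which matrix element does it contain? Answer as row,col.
lane 28→28/4=7, 28 mod 4=0
i=1  r:2·0+1→1  c:7

1,7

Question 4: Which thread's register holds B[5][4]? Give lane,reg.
18,1

c:4=>grp=4  r:5=>tig=2,lo=1
L=4*4+2=18  i=1=1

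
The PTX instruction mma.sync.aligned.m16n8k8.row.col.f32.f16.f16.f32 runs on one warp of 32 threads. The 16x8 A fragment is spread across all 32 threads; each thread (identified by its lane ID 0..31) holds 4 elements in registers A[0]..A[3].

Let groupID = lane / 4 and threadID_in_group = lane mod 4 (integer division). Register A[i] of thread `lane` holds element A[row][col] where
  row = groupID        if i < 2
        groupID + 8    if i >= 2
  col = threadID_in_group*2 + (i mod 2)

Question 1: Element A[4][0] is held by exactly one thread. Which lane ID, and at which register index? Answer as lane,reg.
16,0

r: 4->gid=4,r8=0  c: 0->tid=0,i&1=0
L=4*4+0=16  i=0*2+0=0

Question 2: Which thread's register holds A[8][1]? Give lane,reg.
0,3

r=8⇒gr=0,Rb=1  c=1⇒th=0,odd=1
L=0*4+0=0  i=1*2+1=3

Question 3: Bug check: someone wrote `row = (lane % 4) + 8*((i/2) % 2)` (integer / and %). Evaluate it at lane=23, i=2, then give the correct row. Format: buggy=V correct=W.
buggy=11 correct=13

`(lane % 4) + 8*((i/2) % 2)`[23,2]=>11
lane 23=>23/4=5, 23 mod 4=3
i=2  r:5+8=>13  c:2·3+0=>6
row: 11 vs 13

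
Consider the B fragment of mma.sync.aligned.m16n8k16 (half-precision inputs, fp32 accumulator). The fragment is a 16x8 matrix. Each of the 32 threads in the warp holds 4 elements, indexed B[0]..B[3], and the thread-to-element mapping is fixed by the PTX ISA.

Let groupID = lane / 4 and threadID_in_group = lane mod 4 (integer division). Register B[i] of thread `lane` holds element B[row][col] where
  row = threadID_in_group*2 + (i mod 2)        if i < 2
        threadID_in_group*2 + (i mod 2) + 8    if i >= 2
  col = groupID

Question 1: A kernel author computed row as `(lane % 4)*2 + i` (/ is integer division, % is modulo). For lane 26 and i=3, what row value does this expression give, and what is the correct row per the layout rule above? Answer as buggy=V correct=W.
`(lane % 4)*2 + i`[26,3]=>7
L=26=>grp=26>>2=6, tig=26&3=2
[3]=>row 2·2+1+8=13  col grp=6
row: 7 vs 13

buggy=7 correct=13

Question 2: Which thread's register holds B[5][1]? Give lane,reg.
6,1

c:1=>grp=1  r:5=>rB=0,tig=2,lo=1
L=1*4+2=6  i=0*2+1=1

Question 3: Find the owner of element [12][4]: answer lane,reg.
c:4=>grp=4  r:12=>rB=1,tig=2,lo=0
L=4*4+2=18  i=1*2+0=2

18,2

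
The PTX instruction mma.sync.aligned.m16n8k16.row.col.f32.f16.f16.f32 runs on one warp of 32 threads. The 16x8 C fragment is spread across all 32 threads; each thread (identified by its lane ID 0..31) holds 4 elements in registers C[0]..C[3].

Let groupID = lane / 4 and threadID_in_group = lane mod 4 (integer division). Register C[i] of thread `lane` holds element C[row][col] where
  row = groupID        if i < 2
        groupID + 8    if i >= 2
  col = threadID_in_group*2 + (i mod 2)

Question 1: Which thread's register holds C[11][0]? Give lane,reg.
r=11⇒gr=3,Rb=1  c=0⇒th=0,odd=0
L=3*4+0=12  i=1*2+0=2

12,2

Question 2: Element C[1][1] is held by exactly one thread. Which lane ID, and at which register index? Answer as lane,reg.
r=1⇒gr=1,Rb=0  c=1⇒th=0,odd=1
L=1*4+0=4  i=0*2+1=1

4,1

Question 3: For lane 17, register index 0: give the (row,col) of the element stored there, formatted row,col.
4,2

lane 17: G=4 (17/4), T=1 (17%4)
i=0: r=4+0=4, c=1*2+0=2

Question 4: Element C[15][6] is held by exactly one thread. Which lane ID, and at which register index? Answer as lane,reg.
r=15→G=7,rhi=1  c=6→T=3,p=0
L=7*4+3=31  i=1*2+0=2

31,2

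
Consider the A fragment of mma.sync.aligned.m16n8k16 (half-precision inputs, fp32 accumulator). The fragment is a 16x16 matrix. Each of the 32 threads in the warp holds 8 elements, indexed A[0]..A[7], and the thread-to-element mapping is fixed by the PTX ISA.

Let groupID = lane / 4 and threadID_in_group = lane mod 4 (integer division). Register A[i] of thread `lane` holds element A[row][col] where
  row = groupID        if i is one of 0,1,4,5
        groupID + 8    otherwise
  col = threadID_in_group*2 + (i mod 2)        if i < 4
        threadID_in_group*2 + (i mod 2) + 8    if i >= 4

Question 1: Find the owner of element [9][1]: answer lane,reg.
4,3

r: 9->gid=1,r8=1  c: 1->c8=0,tid=0,i&1=1
L=1*4+0=4  i=0*4+1*2+1=3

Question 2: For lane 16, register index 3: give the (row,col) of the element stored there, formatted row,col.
16: grp=4,tig=0
[3] (4+8,0*2+1+0) = (12,1)

12,1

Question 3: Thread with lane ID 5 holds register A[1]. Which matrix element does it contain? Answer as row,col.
1,3

L=5->g=5>>2=1, t=5&3=1
[1]->row 1+0=1  col 1·2+1+0=3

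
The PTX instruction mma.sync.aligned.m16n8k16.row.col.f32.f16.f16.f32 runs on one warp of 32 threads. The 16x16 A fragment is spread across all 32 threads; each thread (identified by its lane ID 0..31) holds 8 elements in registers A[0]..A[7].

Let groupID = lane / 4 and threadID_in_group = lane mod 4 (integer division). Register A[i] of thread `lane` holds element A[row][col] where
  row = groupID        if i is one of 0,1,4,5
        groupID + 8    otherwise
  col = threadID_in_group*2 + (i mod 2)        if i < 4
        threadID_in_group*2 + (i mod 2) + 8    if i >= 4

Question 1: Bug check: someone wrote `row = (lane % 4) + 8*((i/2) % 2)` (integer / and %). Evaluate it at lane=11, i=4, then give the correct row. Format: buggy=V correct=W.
buggy=3 correct=2

`(lane % 4) + 8*((i/2) % 2)`[11,4]->3
lane 11: g=2 (11/4), t=3 (11%4)
i=4: r=2+0=2, c=3*2+0+8=14
row: 3 vs 2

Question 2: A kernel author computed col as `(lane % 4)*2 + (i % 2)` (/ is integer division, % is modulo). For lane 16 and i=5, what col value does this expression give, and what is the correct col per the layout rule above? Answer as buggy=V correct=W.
buggy=1 correct=9

`(lane % 4)*2 + (i % 2)`[16,5]→1
lane 16: G=4 (16/4), T=0 (16%4)
i=5: r=4+0=4, c=0*2+1+8=9
col: 1 vs 9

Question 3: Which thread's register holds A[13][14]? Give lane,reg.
r: 13->gid=5,r8=1  c: 14->c8=1,tid=3,i&1=0
L=5*4+3=23  i=1*4+1*2+0=6

23,6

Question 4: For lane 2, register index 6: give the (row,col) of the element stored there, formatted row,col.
lane 2=>2/4=0, 2 mod 4=2
i=6  r:0+8=>8  c:2·2+0+8=>12

8,12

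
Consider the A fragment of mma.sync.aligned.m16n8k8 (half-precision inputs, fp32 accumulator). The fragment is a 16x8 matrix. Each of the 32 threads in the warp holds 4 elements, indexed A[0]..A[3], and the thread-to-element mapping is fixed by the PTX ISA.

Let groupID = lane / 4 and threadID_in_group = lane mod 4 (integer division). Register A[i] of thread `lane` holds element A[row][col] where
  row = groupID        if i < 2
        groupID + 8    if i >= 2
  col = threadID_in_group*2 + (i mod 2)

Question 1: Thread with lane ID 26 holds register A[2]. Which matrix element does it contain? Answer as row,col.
14,4

L=26->gid=26>>2=6, tid=26&3=2
[2]->row 6+8=14  col 2·2+0=4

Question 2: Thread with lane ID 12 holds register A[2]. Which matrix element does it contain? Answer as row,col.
lane 12: gr=3 (12/4), th=0 (12%4)
i=2: r=3+8=11, c=0*2+0=0

11,0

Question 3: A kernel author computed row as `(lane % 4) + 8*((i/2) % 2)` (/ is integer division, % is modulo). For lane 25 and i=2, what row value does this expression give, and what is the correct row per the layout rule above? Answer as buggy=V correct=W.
buggy=9 correct=14

`(lane % 4) + 8*((i/2) % 2)`[25,2]->9
lane 25->25/4=6, 25 mod 4=1
i=2  r:6+8->14  c:2·1+0->2
row: 9 vs 14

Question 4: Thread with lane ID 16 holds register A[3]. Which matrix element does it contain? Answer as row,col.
L=16→G=16>>2=4, T=16&3=0
[3]→row 4+8=12  col 0·2+1=1

12,1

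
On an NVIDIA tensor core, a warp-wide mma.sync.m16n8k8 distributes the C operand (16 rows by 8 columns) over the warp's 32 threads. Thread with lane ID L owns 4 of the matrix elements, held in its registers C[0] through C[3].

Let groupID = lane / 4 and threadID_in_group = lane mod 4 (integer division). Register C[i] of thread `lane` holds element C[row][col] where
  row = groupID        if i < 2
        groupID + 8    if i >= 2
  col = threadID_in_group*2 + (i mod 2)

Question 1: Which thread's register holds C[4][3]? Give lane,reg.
r=4->g=4,rb=0  c=3->t=1,b0=1
L=4*4+1=17  i=0*2+1=1

17,1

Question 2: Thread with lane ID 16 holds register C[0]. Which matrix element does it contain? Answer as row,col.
L=16->gid=16>>2=4, tid=16&3=0
[0]->row 4+0=4  col 0·2+0=0

4,0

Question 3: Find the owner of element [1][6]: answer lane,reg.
r=1->g=1,rb=0  c=6->t=3,b0=0
L=1*4+3=7  i=0*2+0=0

7,0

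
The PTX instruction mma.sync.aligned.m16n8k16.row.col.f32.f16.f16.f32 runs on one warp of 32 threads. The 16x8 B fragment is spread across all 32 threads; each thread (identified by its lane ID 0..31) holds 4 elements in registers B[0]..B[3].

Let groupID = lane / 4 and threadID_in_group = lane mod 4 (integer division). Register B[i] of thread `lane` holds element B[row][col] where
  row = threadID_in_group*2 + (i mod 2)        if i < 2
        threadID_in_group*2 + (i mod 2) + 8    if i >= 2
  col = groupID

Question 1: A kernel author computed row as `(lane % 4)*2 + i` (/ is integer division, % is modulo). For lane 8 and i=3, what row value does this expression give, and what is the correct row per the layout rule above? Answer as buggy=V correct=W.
buggy=3 correct=9

`(lane % 4)*2 + i`[8,3]⇒3
L=8⇒gr=8>>2=2, th=8&3=0
[3]⇒row 0·2+1+8=9  col gr=2
row: 3 vs 9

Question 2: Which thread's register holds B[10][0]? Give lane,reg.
1,2

c:0=>grp=0  r:10=>rB=1,tig=1,lo=0
L=0*4+1=1  i=1*2+0=2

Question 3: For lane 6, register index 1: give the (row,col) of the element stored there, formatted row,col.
lane 6⇒6/4=1, 6 mod 4=2
i=1  r:2·2+1+0⇒5  c:1

5,1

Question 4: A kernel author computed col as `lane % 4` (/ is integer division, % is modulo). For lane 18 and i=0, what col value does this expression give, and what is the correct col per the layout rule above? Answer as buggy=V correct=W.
`lane % 4`[18,0]->2
L=18->g=18>>2=4, t=18&3=2
[0]->row 2·2+0+0=4  col g=4
col: 2 vs 4

buggy=2 correct=4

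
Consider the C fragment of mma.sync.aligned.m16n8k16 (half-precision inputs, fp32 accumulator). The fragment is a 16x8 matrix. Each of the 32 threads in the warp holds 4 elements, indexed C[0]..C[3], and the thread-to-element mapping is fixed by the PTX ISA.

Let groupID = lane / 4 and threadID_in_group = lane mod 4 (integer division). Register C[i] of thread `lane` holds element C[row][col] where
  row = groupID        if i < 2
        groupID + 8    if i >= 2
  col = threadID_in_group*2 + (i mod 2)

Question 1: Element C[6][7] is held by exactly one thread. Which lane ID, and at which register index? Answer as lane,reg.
27,1

r:6=>grp=6,rB=0  c:7=>tig=3,lo=1
L=6*4+3=27  i=0*2+1=1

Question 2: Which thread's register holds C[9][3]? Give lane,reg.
r=9->g=1,rb=1  c=3->t=1,b0=1
L=1*4+1=5  i=1*2+1=3

5,3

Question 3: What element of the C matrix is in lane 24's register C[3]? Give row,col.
lane 24: grp=6 (24/4), tig=0 (24%4)
i=3: r=6+8=14, c=0*2+1=1

14,1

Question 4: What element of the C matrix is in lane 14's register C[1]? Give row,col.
3,5

lane 14: gr=3 (14/4), th=2 (14%4)
i=1: r=3+0=3, c=2*2+1=5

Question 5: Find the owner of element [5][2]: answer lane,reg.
21,0

r=5->g=5,rb=0  c=2->t=1,b0=0
L=5*4+1=21  i=0*2+0=0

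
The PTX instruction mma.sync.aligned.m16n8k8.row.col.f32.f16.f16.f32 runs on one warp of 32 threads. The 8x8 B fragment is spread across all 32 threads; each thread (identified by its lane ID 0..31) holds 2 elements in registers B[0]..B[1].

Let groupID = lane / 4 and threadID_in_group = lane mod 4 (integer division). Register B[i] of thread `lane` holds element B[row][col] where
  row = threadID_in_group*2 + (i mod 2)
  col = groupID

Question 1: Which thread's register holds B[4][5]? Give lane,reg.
22,0

c:5=>grp=5  r:4=>tig=2,lo=0
L=5*4+2=22  i=0=0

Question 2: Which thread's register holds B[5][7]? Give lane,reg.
30,1

c=7⇒gr=7  r=5⇒th=2,odd=1
L=7*4+2=30  i=1=1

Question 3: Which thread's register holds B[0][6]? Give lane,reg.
c=6⇒gr=6  r=0⇒th=0,odd=0
L=6*4+0=24  i=0=0

24,0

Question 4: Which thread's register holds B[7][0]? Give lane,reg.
3,1

c=0→G=0  r=7→T=3,p=1
L=0*4+3=3  i=1=1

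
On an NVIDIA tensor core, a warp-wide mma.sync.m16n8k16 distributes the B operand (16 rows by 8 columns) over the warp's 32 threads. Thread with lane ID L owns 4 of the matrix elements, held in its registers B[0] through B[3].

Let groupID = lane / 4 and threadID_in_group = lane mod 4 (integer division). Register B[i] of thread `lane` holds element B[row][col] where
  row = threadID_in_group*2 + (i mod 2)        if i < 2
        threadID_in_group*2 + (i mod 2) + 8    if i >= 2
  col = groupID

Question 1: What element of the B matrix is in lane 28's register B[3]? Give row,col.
9,7

28: gid=7,tid=0
[3] (0*2+1+8,7) = (9,7)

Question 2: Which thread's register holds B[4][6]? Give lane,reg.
26,0

c: 6->gid=6  r: 4->r8=0,tid=2,i&1=0
L=6*4+2=26  i=0*2+0=0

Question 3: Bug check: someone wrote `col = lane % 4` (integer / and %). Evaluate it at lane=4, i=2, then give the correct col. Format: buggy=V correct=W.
buggy=0 correct=1

`lane % 4`[4,2]→0
L=4→G=4>>2=1, T=4&3=0
[2]→row 0·2+0+8=8  col G=1
col: 0 vs 1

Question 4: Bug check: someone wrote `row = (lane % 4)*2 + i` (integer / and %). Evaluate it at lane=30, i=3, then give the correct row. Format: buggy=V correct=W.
buggy=7 correct=13

`(lane % 4)*2 + i`[30,3]=>7
L=30=>grp=30>>2=7, tig=30&3=2
[3]=>row 2·2+1+8=13  col grp=7
row: 7 vs 13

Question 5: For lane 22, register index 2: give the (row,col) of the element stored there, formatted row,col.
12,5

lane 22=>22/4=5, 22 mod 4=2
i=2  r:2·2+0+8=>12  c:5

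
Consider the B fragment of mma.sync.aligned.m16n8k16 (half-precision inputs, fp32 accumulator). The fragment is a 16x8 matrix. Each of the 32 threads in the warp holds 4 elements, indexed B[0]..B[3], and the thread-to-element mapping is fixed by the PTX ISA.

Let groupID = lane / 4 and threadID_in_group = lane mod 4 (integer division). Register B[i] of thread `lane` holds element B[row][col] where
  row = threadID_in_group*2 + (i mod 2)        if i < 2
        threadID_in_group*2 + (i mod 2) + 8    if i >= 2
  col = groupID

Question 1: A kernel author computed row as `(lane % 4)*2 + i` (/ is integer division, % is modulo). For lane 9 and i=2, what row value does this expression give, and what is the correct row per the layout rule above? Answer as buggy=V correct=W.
buggy=4 correct=10

`(lane % 4)*2 + i`[9,2]->4
lane 9: g=2 (9/4), t=1 (9%4)
i=2: r=1*2+0+8=10, c=g=2
row: 4 vs 10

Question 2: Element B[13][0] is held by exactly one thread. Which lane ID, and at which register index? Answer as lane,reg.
c=0->g=0  r=13->rb=1,t=2,b0=1
L=0*4+2=2  i=1*2+1=3

2,3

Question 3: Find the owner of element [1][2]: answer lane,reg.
8,1

c=2→G=2  r=1→rhi=0,T=0,p=1
L=2*4+0=8  i=0*2+1=1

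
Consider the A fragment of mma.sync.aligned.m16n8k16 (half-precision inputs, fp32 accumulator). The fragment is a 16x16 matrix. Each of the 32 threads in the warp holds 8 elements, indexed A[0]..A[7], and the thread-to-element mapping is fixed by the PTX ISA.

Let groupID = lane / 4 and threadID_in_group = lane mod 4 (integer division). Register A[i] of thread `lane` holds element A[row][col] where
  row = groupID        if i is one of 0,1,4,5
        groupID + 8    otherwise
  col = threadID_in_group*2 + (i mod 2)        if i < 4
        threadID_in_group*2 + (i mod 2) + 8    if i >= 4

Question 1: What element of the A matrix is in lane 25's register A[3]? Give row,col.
L=25→G=25>>2=6, T=25&3=1
[3]→row 6+8=14  col 1·2+1+0=3

14,3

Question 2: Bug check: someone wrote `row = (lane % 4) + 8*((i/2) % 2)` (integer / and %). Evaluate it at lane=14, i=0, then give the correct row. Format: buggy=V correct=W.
buggy=2 correct=3

`(lane % 4) + 8*((i/2) % 2)`[14,0]->2
lane 14->14/4=3, 14 mod 4=2
i=0  r:3+0->3  c:2·2+0+0->4
row: 2 vs 3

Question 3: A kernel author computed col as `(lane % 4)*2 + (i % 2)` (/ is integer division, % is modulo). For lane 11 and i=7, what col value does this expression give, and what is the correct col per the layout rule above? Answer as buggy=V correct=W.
buggy=7 correct=15

`(lane % 4)*2 + (i % 2)`[11,7]→7
L=11→G=11>>2=2, T=11&3=3
[7]→row 2+8=10  col 3·2+1+8=15
col: 7 vs 15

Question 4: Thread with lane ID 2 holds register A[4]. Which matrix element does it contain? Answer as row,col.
0,12

L=2=>grp=2>>2=0, tig=2&3=2
[4]=>row 0+0=0  col 2·2+0+8=12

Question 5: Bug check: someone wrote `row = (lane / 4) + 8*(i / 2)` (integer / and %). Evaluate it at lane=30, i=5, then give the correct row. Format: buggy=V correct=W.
`(lane / 4) + 8*(i / 2)`[30,5]⇒23
lane 30: gr=7 (30/4), th=2 (30%4)
i=5: r=7+0=7, c=2*2+1+8=13
row: 23 vs 7

buggy=23 correct=7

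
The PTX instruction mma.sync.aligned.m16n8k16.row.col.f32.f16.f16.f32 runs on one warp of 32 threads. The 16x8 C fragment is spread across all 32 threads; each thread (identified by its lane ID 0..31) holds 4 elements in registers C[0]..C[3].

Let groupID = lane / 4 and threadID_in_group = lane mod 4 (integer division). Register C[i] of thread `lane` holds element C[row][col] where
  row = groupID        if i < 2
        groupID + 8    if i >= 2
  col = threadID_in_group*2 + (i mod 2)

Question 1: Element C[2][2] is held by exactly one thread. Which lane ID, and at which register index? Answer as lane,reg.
r: 2->gid=2,r8=0  c: 2->tid=1,i&1=0
L=2*4+1=9  i=0*2+0=0

9,0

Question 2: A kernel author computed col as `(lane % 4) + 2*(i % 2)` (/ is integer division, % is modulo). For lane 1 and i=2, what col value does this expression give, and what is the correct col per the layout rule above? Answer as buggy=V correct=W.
buggy=1 correct=2

`(lane % 4) + 2*(i % 2)`[1,2]->1
lane 1->1/4=0, 1 mod 4=1
i=2  r:0+8->8  c:2·1+0->2
col: 1 vs 2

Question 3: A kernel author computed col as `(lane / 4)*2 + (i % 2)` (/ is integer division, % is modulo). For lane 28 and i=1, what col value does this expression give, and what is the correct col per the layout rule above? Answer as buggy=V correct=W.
buggy=15 correct=1

`(lane / 4)*2 + (i % 2)`[28,1]->15
lane 28: gid=7 (28/4), tid=0 (28%4)
i=1: r=7+0=7, c=0*2+1=1
col: 15 vs 1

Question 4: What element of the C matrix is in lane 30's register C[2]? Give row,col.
15,4

L=30→G=30>>2=7, T=30&3=2
[2]→row 7+8=15  col 2·2+0=4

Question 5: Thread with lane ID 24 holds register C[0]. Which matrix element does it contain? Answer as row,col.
6,0

lane 24->24/4=6, 24 mod 4=0
i=0  r:6+0->6  c:2·0+0->0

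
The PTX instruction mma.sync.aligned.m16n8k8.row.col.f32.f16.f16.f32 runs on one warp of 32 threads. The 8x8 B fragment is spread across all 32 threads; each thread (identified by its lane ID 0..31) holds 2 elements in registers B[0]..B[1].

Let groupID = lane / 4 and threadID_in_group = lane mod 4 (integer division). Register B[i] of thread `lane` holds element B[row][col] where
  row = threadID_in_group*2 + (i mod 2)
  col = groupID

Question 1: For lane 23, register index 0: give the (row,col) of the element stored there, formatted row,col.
6,5

lane 23⇒23/4=5, 23 mod 4=3
i=0  r:2·3+0⇒6  c:5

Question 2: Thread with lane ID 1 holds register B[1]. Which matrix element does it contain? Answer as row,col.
3,0

1: G=0,T=1
[1] (1*2+1,0) = (3,0)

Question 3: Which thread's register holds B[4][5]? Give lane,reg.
c: 5->gid=5  r: 4->tid=2,i&1=0
L=5*4+2=22  i=0=0

22,0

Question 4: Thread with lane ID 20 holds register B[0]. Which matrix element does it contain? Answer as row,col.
lane 20: grp=5 (20/4), tig=0 (20%4)
i=0: r=0*2+0=0, c=grp=5

0,5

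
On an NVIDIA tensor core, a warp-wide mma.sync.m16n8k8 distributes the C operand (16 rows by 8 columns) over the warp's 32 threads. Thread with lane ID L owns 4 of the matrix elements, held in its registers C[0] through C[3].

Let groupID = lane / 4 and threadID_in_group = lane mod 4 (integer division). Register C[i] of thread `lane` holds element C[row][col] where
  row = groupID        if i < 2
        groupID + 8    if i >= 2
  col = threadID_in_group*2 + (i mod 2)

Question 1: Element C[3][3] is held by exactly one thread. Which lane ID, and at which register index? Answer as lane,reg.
r=3->g=3,rb=0  c=3->t=1,b0=1
L=3*4+1=13  i=0*2+1=1

13,1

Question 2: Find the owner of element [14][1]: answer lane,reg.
r: 14->gid=6,r8=1  c: 1->tid=0,i&1=1
L=6*4+0=24  i=1*2+1=3

24,3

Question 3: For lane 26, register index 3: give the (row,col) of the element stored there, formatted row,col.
lane 26⇒26/4=6, 26 mod 4=2
i=3  r:6+8⇒14  c:2·2+1⇒5

14,5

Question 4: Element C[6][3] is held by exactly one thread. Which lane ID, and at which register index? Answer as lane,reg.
r:6=>grp=6,rB=0  c:3=>tig=1,lo=1
L=6*4+1=25  i=0*2+1=1

25,1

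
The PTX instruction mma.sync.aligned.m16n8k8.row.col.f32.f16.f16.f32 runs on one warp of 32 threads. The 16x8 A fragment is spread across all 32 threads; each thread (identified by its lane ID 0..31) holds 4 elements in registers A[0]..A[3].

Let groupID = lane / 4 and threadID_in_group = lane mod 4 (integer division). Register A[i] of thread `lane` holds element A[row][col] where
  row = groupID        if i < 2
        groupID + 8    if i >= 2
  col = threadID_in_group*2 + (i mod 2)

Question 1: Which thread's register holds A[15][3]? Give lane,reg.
r=15->g=7,rb=1  c=3->t=1,b0=1
L=7*4+1=29  i=1*2+1=3

29,3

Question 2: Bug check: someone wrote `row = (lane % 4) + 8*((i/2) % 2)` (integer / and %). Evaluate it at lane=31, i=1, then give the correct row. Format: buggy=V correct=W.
buggy=3 correct=7

`(lane % 4) + 8*((i/2) % 2)`[31,1]->3
L=31->g=31>>2=7, t=31&3=3
[1]->row 7+0=7  col 3·2+1=7
row: 3 vs 7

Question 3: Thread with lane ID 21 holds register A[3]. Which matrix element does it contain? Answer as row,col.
13,3

lane 21→21/4=5, 21 mod 4=1
i=3  r:5+8→13  c:2·1+1→3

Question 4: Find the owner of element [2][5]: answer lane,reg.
10,1

r:2=>grp=2,rB=0  c:5=>tig=2,lo=1
L=2*4+2=10  i=0*2+1=1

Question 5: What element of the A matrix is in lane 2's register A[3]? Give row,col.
8,5

2: G=0,T=2
[3] (0+8,2*2+1) = (8,5)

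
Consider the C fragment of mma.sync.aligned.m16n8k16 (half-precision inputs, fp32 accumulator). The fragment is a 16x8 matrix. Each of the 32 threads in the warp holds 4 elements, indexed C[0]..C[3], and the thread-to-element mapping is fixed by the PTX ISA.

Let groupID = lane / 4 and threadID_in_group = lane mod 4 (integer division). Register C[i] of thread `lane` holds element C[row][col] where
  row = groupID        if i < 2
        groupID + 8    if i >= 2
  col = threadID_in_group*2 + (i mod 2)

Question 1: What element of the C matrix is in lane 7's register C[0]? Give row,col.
1,6

lane 7: grp=1 (7/4), tig=3 (7%4)
i=0: r=1+0=1, c=3*2+0=6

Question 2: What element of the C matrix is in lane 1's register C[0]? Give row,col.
lane 1⇒1/4=0, 1 mod 4=1
i=0  r:0+0⇒0  c:2·1+0⇒2

0,2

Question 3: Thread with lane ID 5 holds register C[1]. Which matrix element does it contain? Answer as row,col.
5: g=1,t=1
[1] (1+0,1*2+1) = (1,3)

1,3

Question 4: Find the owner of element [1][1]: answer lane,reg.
4,1

r=1→G=1,rhi=0  c=1→T=0,p=1
L=1*4+0=4  i=0*2+1=1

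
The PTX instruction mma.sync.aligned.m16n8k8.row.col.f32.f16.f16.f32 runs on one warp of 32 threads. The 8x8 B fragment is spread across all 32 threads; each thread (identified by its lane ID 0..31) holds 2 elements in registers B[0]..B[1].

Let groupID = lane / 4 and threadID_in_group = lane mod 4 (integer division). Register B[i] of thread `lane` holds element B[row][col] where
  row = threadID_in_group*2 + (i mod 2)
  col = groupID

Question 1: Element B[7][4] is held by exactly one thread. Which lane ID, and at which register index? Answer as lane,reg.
c: 4->gid=4  r: 7->tid=3,i&1=1
L=4*4+3=19  i=1=1

19,1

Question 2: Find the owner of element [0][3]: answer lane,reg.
c=3->g=3  r=0->t=0,b0=0
L=3*4+0=12  i=0=0

12,0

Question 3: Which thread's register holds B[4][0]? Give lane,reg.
2,0

c=0→G=0  r=4→T=2,p=0
L=0*4+2=2  i=0=0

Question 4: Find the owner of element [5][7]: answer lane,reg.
c=7→G=7  r=5→T=2,p=1
L=7*4+2=30  i=1=1

30,1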